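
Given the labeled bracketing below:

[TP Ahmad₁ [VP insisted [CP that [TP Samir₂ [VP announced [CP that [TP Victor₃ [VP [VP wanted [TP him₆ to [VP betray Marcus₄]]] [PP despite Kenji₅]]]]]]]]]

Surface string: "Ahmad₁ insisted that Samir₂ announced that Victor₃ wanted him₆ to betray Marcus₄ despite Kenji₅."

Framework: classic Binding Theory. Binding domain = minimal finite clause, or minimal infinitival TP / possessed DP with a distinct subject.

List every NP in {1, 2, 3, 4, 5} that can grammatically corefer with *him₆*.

{1, 2, 5}

*him* is a pronoun, so Principle B applies: it must be free in its binding domain.
Binding domain of *him₆*: the embedded TP, whose subject is Victor₃.
*Ahmad₁* c-commands the pronoun but from outside its binding domain, and is not c-commanded by it → coindexation permitted.
*Samir₂* c-commands the pronoun but from outside its binding domain, and is not c-commanded by it → coindexation permitted.
*Victor₃* c-commands the pronoun within its binding domain → coindexation would violate Principle B.
*Marcus₄*: the pronoun c-commands this R-expression → coindexation would violate Principle C on *Marcus₄*.
*Kenji₅* and the pronoun do not c-command one another → neither Principle B nor Principle C is at stake; coindexation permitted.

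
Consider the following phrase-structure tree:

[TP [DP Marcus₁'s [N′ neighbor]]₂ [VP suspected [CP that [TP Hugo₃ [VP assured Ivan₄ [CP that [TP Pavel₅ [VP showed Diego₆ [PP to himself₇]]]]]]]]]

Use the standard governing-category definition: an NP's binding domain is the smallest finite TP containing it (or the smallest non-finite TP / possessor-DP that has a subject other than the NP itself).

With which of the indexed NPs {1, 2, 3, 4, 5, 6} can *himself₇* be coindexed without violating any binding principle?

*himself* is an anaphor, so Principle A applies: it must be bound in its binding domain.
Binding domain of *himself₇*: the embedded TP, whose subject is Pavel₅.
*Marcus₁* does not c-command the anaphor → cannot bind it.
*[Marcus₁'s neighbor]₂* c-commands the anaphor but is outside its binding domain → cannot satisfy Principle A.
*Hugo₃* c-commands the anaphor but is outside its binding domain → cannot satisfy Principle A.
*Ivan₄* c-commands the anaphor but is outside its binding domain → cannot satisfy Principle A.
*Pavel₅* c-commands the anaphor within its binding domain → licit binder.
*Diego₆* c-commands the anaphor within its binding domain → licit binder.

{5, 6}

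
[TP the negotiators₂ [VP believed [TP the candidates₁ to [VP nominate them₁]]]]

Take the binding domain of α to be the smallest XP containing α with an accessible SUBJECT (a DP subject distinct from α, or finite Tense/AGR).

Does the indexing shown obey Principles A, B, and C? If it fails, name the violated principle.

The two coindexed NPs are *the candidates₁* and *them₁*.
*them₁* is a pronoun. Its binding domain is the embedded TP, whose subject is the candidates₁.
*the candidates₁* c-commands it within that domain and carries the same index.
The pronoun is locally bound → Principle B violation.

Principle B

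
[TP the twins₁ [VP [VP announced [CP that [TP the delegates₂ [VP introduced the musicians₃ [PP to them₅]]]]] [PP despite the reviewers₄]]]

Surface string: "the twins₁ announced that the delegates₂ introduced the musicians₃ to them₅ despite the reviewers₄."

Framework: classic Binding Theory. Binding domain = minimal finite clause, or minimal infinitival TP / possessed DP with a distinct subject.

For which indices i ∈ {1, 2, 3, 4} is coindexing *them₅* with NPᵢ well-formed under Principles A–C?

{1, 4}

*them* is a pronoun, so Principle B applies: it must be free in its binding domain.
Binding domain of *them₅*: the embedded TP, whose subject is the delegates₂.
*the twins₁* c-commands the pronoun but from outside its binding domain, and is not c-commanded by it → coindexation permitted.
*the delegates₂* c-commands the pronoun within its binding domain → coindexation would violate Principle B.
*the musicians₃* c-commands the pronoun within its binding domain → coindexation would violate Principle B.
*the reviewers₄* and the pronoun do not c-command one another → neither Principle B nor Principle C is at stake; coindexation permitted.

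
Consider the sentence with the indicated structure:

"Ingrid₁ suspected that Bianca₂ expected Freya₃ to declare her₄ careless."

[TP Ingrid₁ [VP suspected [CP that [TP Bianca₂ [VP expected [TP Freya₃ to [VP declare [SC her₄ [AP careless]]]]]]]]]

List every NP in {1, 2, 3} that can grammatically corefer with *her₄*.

{1, 2}

*her* is a pronoun, so Principle B applies: it must be free in its binding domain.
Binding domain of *her₄*: the embedded TP, whose subject is Freya₃.
*Ingrid₁* c-commands the pronoun but from outside its binding domain, and is not c-commanded by it → coindexation permitted.
*Bianca₂* c-commands the pronoun but from outside its binding domain, and is not c-commanded by it → coindexation permitted.
*Freya₃* c-commands the pronoun within its binding domain → coindexation would violate Principle B.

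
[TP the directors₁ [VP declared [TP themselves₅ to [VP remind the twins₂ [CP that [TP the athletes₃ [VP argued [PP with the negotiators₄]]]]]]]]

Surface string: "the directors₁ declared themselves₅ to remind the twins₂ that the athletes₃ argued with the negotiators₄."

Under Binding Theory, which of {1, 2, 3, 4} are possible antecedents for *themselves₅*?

{1}

*themselves* is an anaphor, so Principle A applies: it must be bound in its binding domain.
Binding domain of *themselves₅*: the matrix TP, whose subject is the directors₁.
*the directors₁* c-commands the anaphor within its binding domain → licit binder.
*the twins₂* does not c-command the anaphor → cannot bind it.
*the athletes₃* does not c-command the anaphor → cannot bind it.
*the negotiators₄* does not c-command the anaphor → cannot bind it.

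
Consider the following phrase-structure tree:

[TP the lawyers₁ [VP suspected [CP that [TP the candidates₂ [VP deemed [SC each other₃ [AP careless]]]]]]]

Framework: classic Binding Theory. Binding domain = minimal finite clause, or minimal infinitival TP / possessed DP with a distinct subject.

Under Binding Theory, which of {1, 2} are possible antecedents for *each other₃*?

{2}

*each other* is an anaphor, so Principle A applies: it must be bound in its binding domain.
Binding domain of *each other₃*: the embedded TP, whose subject is the candidates₂.
*the lawyers₁* c-commands the anaphor but is outside its binding domain → cannot satisfy Principle A.
*the candidates₂* c-commands the anaphor within its binding domain → licit binder.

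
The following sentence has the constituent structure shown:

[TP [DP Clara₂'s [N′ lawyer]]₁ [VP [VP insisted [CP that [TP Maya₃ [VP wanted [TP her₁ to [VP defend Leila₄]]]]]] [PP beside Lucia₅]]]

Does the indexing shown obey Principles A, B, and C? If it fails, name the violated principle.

The two coindexed NPs are *[Clara₂'s lawyer]₁* and *her₁*.
*her₁* is a pronoun; its binding domain is the embedded TP, whose subject is Maya₃. Within that domain it is c-commanded only by *Maya₃*, which carries a different index — the pronoun is free locally, so Principle B holds.
*[Clara₂'s lawyer]₁* is an R-expression; *her₁* does not c-command it, and no other NP shares its index, so Principle C is satisfied.
All principles are respected.

grammatical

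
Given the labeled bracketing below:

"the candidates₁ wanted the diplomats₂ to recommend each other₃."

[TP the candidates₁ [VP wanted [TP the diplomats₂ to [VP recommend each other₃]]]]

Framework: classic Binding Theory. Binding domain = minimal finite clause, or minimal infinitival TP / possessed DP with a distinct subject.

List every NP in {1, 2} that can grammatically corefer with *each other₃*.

{2}

*each other* is an anaphor, so Principle A applies: it must be bound in its binding domain.
Binding domain of *each other₃*: the embedded TP, whose subject is the diplomats₂.
*the candidates₁* c-commands the anaphor but is outside its binding domain → cannot satisfy Principle A.
*the diplomats₂* c-commands the anaphor within its binding domain → licit binder.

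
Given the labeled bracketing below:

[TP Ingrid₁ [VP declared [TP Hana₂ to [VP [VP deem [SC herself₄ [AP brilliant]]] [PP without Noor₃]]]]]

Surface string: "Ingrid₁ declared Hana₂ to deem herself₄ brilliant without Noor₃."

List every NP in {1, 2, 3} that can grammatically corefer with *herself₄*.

{2}

*herself* is an anaphor, so Principle A applies: it must be bound in its binding domain.
Binding domain of *herself₄*: the embedded TP, whose subject is Hana₂.
*Ingrid₁* c-commands the anaphor but is outside its binding domain → cannot satisfy Principle A.
*Hana₂* c-commands the anaphor within its binding domain → licit binder.
*Noor₃* does not c-command the anaphor → cannot bind it.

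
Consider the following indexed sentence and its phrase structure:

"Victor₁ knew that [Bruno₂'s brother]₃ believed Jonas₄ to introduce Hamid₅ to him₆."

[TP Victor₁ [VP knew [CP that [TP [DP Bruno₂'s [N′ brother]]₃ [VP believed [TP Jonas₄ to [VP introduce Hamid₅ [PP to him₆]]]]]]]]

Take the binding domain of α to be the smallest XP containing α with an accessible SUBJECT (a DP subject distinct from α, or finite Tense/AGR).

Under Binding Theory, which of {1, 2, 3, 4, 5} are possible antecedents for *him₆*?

{1, 2, 3}

*him* is a pronoun, so Principle B applies: it must be free in its binding domain.
Binding domain of *him₆*: the embedded TP, whose subject is Jonas₄.
*Victor₁* c-commands the pronoun but from outside its binding domain, and is not c-commanded by it → coindexation permitted.
*Bruno₂* and the pronoun do not c-command one another → neither Principle B nor Principle C is at stake; coindexation permitted.
*[Bruno₂'s brother]₃* c-commands the pronoun but from outside its binding domain, and is not c-commanded by it → coindexation permitted.
*Jonas₄* c-commands the pronoun within its binding domain → coindexation would violate Principle B.
*Hamid₅* c-commands the pronoun within its binding domain → coindexation would violate Principle B.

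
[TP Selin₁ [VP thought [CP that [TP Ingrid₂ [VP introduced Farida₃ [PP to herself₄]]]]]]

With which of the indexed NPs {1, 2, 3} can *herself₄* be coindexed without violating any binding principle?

*herself* is an anaphor, so Principle A applies: it must be bound in its binding domain.
Binding domain of *herself₄*: the embedded TP, whose subject is Ingrid₂.
*Selin₁* c-commands the anaphor but is outside its binding domain → cannot satisfy Principle A.
*Ingrid₂* c-commands the anaphor within its binding domain → licit binder.
*Farida₃* c-commands the anaphor within its binding domain → licit binder.

{2, 3}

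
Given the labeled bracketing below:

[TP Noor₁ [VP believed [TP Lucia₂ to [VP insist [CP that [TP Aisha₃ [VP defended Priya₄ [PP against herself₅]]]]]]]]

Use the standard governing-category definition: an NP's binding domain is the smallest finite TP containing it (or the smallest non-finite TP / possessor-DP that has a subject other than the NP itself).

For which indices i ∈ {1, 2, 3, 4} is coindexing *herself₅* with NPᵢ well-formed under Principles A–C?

*herself* is an anaphor, so Principle A applies: it must be bound in its binding domain.
Binding domain of *herself₅*: the embedded TP, whose subject is Aisha₃.
*Noor₁* c-commands the anaphor but is outside its binding domain → cannot satisfy Principle A.
*Lucia₂* c-commands the anaphor but is outside its binding domain → cannot satisfy Principle A.
*Aisha₃* c-commands the anaphor within its binding domain → licit binder.
*Priya₄* c-commands the anaphor within its binding domain → licit binder.

{3, 4}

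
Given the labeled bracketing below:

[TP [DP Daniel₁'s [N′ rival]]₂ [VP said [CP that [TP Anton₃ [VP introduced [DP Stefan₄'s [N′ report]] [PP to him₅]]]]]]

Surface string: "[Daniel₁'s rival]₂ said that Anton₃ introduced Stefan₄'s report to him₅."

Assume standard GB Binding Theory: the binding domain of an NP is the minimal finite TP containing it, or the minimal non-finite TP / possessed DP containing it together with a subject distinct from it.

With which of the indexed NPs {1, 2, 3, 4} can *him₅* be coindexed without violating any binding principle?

{1, 2, 4}

*him* is a pronoun, so Principle B applies: it must be free in its binding domain.
Binding domain of *him₅*: the embedded TP, whose subject is Anton₃.
*Daniel₁* and the pronoun do not c-command one another → neither Principle B nor Principle C is at stake; coindexation permitted.
*[Daniel₁'s rival]₂* c-commands the pronoun but from outside its binding domain, and is not c-commanded by it → coindexation permitted.
*Anton₃* c-commands the pronoun within its binding domain → coindexation would violate Principle B.
*Stefan₄* and the pronoun do not c-command one another → neither Principle B nor Principle C is at stake; coindexation permitted.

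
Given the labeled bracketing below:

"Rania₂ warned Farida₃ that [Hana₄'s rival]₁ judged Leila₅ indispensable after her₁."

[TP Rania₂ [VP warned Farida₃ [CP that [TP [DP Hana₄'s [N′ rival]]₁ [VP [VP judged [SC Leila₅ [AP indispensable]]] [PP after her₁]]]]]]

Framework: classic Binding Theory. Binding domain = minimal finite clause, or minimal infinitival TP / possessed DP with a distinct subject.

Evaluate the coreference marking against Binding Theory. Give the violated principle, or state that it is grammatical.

Principle B

The two coindexed NPs are *[Hana₄'s rival]₁* and *her₁*.
*her₁* is a pronoun. Its binding domain is the embedded TP, whose subject is [Hana₄'s rival]₁.
*[Hana₄'s rival]₁* c-commands it within that domain and carries the same index.
The pronoun is locally bound → Principle B violation.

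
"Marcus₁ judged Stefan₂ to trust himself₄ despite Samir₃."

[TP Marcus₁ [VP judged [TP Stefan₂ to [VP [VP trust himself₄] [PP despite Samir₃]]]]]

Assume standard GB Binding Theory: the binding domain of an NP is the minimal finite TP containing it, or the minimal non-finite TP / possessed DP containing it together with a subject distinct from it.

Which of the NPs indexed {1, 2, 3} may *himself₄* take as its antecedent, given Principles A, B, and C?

*himself* is an anaphor, so Principle A applies: it must be bound in its binding domain.
Binding domain of *himself₄*: the embedded TP, whose subject is Stefan₂.
*Marcus₁* c-commands the anaphor but is outside its binding domain → cannot satisfy Principle A.
*Stefan₂* c-commands the anaphor within its binding domain → licit binder.
*Samir₃* does not c-command the anaphor → cannot bind it.

{2}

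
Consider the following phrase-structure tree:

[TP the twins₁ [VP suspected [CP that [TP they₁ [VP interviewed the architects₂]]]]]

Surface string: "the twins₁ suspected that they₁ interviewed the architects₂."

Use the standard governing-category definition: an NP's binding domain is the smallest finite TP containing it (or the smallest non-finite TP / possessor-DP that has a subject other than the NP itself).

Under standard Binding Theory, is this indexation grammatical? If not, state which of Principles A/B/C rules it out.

The two coindexed NPs are *the twins₁* and *they₁*.
*they₁* is a pronoun; nothing c-commands it within its binding domain (the embedded TP.), so Principle B holds trivially.
*the twins₁* is an R-expression; *they₁* does not c-command it, and no other NP shares its index, so Principle C is satisfied.
All principles are respected.

grammatical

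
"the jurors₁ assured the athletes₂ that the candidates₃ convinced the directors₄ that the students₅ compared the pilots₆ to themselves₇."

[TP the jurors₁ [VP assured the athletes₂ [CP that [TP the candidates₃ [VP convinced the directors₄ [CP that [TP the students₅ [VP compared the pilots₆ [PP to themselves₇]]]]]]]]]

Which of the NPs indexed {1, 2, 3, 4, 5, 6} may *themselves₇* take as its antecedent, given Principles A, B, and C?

*themselves* is an anaphor, so Principle A applies: it must be bound in its binding domain.
Binding domain of *themselves₇*: the embedded TP, whose subject is the students₅.
*the jurors₁* c-commands the anaphor but is outside its binding domain → cannot satisfy Principle A.
*the athletes₂* c-commands the anaphor but is outside its binding domain → cannot satisfy Principle A.
*the candidates₃* c-commands the anaphor but is outside its binding domain → cannot satisfy Principle A.
*the directors₄* c-commands the anaphor but is outside its binding domain → cannot satisfy Principle A.
*the students₅* c-commands the anaphor within its binding domain → licit binder.
*the pilots₆* c-commands the anaphor within its binding domain → licit binder.

{5, 6}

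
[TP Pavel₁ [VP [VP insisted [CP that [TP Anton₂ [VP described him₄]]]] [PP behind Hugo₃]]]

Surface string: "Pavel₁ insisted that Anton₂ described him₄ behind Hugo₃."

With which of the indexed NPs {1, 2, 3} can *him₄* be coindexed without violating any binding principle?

*him* is a pronoun, so Principle B applies: it must be free in its binding domain.
Binding domain of *him₄*: the embedded TP, whose subject is Anton₂.
*Pavel₁* c-commands the pronoun but from outside its binding domain, and is not c-commanded by it → coindexation permitted.
*Anton₂* c-commands the pronoun within its binding domain → coindexation would violate Principle B.
*Hugo₃* and the pronoun do not c-command one another → neither Principle B nor Principle C is at stake; coindexation permitted.

{1, 3}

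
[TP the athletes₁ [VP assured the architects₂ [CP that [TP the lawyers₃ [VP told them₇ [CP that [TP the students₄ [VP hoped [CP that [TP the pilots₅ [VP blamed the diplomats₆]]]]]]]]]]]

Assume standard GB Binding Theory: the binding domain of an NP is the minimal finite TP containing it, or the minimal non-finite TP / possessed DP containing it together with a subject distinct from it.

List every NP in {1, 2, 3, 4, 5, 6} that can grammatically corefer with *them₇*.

*them* is a pronoun, so Principle B applies: it must be free in its binding domain.
Binding domain of *them₇*: the embedded TP, whose subject is the lawyers₃.
*the athletes₁* c-commands the pronoun but from outside its binding domain, and is not c-commanded by it → coindexation permitted.
*the architects₂* c-commands the pronoun but from outside its binding domain, and is not c-commanded by it → coindexation permitted.
*the lawyers₃* c-commands the pronoun within its binding domain → coindexation would violate Principle B.
*the students₄*: the pronoun c-commands this R-expression → coindexation would violate Principle C on *the students₄*.
*the pilots₅*: the pronoun c-commands this R-expression → coindexation would violate Principle C on *the pilots₅*.
*the diplomats₆*: the pronoun c-commands this R-expression → coindexation would violate Principle C on *the diplomats₆*.

{1, 2}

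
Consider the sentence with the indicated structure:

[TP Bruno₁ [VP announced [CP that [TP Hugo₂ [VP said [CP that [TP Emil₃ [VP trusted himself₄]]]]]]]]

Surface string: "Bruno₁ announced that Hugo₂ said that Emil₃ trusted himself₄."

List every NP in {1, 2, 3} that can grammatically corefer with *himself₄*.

*himself* is an anaphor, so Principle A applies: it must be bound in its binding domain.
Binding domain of *himself₄*: the embedded TP, whose subject is Emil₃.
*Bruno₁* c-commands the anaphor but is outside its binding domain → cannot satisfy Principle A.
*Hugo₂* c-commands the anaphor but is outside its binding domain → cannot satisfy Principle A.
*Emil₃* c-commands the anaphor within its binding domain → licit binder.

{3}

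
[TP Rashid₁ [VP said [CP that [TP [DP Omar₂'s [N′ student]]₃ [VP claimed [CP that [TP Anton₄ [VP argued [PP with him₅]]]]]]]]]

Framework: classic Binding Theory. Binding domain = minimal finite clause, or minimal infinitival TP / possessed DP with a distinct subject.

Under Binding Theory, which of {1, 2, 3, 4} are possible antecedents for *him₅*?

*him* is a pronoun, so Principle B applies: it must be free in its binding domain.
Binding domain of *him₅*: the embedded TP, whose subject is Anton₄.
*Rashid₁* c-commands the pronoun but from outside its binding domain, and is not c-commanded by it → coindexation permitted.
*Omar₂* and the pronoun do not c-command one another → neither Principle B nor Principle C is at stake; coindexation permitted.
*[Omar₂'s student]₃* c-commands the pronoun but from outside its binding domain, and is not c-commanded by it → coindexation permitted.
*Anton₄* c-commands the pronoun within its binding domain → coindexation would violate Principle B.

{1, 2, 3}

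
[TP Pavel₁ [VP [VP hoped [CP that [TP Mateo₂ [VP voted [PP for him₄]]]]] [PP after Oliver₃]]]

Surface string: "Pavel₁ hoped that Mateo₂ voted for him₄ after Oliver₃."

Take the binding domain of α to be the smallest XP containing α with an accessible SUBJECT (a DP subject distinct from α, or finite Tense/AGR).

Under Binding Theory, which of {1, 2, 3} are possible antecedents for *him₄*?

{1, 3}

*him* is a pronoun, so Principle B applies: it must be free in its binding domain.
Binding domain of *him₄*: the embedded TP, whose subject is Mateo₂.
*Pavel₁* c-commands the pronoun but from outside its binding domain, and is not c-commanded by it → coindexation permitted.
*Mateo₂* c-commands the pronoun within its binding domain → coindexation would violate Principle B.
*Oliver₃* and the pronoun do not c-command one another → neither Principle B nor Principle C is at stake; coindexation permitted.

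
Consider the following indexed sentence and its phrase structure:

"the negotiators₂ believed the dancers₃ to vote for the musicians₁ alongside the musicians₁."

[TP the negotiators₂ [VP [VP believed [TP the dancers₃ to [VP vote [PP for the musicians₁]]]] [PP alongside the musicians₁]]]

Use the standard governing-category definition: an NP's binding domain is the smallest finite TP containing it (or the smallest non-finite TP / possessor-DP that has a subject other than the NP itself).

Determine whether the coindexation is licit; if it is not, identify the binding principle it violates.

grammatical

The two coindexed NPs are *the musicians₁* and *the musicians₁*.
*the musicians₁* is an R-expression; no coindexed NP c-commands it, so Principle C holds.
*the musicians₁* is an R-expression; *the musicians₁* does not c-command it, and no other NP shares its index, so Principle C is satisfied.
All principles are respected.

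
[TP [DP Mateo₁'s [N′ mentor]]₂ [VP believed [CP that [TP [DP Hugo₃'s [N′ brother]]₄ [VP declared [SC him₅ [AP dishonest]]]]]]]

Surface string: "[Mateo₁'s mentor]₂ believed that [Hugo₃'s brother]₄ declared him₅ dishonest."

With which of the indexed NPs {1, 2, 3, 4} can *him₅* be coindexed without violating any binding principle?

*him* is a pronoun, so Principle B applies: it must be free in its binding domain.
Binding domain of *him₅*: the embedded TP, whose subject is [Hugo₃'s brother]₄.
*Mateo₁* and the pronoun do not c-command one another → neither Principle B nor Principle C is at stake; coindexation permitted.
*[Mateo₁'s mentor]₂* c-commands the pronoun but from outside its binding domain, and is not c-commanded by it → coindexation permitted.
*Hugo₃* and the pronoun do not c-command one another → neither Principle B nor Principle C is at stake; coindexation permitted.
*[Hugo₃'s brother]₄* c-commands the pronoun within its binding domain → coindexation would violate Principle B.

{1, 2, 3}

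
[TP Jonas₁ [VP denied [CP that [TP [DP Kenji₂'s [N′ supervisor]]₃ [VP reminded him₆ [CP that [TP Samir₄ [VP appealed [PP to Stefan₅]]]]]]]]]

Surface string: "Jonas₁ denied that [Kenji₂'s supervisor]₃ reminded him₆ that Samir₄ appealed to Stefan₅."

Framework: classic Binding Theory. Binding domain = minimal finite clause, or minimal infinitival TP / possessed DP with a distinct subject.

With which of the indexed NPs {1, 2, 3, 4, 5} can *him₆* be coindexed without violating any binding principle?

*him* is a pronoun, so Principle B applies: it must be free in its binding domain.
Binding domain of *him₆*: the embedded TP, whose subject is [Kenji₂'s supervisor]₃.
*Jonas₁* c-commands the pronoun but from outside its binding domain, and is not c-commanded by it → coindexation permitted.
*Kenji₂* and the pronoun do not c-command one another → neither Principle B nor Principle C is at stake; coindexation permitted.
*[Kenji₂'s supervisor]₃* c-commands the pronoun within its binding domain → coindexation would violate Principle B.
*Samir₄*: the pronoun c-commands this R-expression → coindexation would violate Principle C on *Samir₄*.
*Stefan₅*: the pronoun c-commands this R-expression → coindexation would violate Principle C on *Stefan₅*.

{1, 2}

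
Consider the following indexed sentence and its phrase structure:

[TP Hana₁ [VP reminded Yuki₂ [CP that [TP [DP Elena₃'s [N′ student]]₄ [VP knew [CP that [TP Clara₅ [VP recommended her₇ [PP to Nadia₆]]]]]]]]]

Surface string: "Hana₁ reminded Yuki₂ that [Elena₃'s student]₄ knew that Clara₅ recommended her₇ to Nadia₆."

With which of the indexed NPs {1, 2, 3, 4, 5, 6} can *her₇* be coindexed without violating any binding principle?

{1, 2, 3, 4}

*her* is a pronoun, so Principle B applies: it must be free in its binding domain.
Binding domain of *her₇*: the embedded TP, whose subject is Clara₅.
*Hana₁* c-commands the pronoun but from outside its binding domain, and is not c-commanded by it → coindexation permitted.
*Yuki₂* c-commands the pronoun but from outside its binding domain, and is not c-commanded by it → coindexation permitted.
*Elena₃* and the pronoun do not c-command one another → neither Principle B nor Principle C is at stake; coindexation permitted.
*[Elena₃'s student]₄* c-commands the pronoun but from outside its binding domain, and is not c-commanded by it → coindexation permitted.
*Clara₅* c-commands the pronoun within its binding domain → coindexation would violate Principle B.
*Nadia₆*: the pronoun c-commands this R-expression → coindexation would violate Principle C on *Nadia₆*.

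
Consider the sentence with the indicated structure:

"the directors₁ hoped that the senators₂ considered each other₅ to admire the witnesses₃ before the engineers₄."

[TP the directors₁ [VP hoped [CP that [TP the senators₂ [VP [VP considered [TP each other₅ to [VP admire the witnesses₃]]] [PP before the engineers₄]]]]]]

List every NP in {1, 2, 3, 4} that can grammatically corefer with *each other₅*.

{2}

*each other* is an anaphor, so Principle A applies: it must be bound in its binding domain.
Binding domain of *each other₅*: the embedded TP, whose subject is the senators₂.
*the directors₁* c-commands the anaphor but is outside its binding domain → cannot satisfy Principle A.
*the senators₂* c-commands the anaphor within its binding domain → licit binder.
*the witnesses₃* does not c-command the anaphor → cannot bind it.
*the engineers₄* does not c-command the anaphor → cannot bind it.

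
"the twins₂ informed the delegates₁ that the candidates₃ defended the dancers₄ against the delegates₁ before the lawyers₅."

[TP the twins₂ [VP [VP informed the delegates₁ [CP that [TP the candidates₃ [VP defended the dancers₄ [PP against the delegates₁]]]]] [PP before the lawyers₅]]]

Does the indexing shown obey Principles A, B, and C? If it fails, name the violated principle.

The two coindexed NPs are *the delegates₁* (the lower occurrence) and *the delegates₁* (the higher occurrence).
*the delegates₁* (the lower occurrence) is an R-expression. Principle C requires it to be free everywhere.
*the delegates₁* (the higher occurrence) c-commands it and carries the same index.
The R-expression is bound → Principle C violation.

Principle C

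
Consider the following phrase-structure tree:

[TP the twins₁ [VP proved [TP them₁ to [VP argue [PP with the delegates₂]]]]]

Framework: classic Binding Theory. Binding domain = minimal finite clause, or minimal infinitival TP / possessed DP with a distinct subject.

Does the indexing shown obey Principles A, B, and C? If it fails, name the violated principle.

The two coindexed NPs are *the twins₁* and *them₁*.
*them₁* is a pronoun. Its binding domain is the matrix TP, whose subject is the twins₁.
*the twins₁* c-commands it within that domain and carries the same index.
The pronoun is locally bound → Principle B violation.

Principle B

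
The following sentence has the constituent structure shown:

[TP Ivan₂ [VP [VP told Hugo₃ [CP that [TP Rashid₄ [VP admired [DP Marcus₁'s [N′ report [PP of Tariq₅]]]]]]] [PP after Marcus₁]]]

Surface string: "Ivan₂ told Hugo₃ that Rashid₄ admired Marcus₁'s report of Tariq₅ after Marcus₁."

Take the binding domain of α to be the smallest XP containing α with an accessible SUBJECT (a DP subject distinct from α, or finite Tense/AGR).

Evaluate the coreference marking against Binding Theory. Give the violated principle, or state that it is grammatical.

The two coindexed NPs are *Marcus₁* and *Marcus₁*.
*Marcus₁* is an R-expression; no coindexed NP c-commands it, so Principle C holds.
*Marcus₁* is an R-expression; *Marcus₁* does not c-command it, and no other NP shares its index, so Principle C is satisfied.
All principles are respected.

grammatical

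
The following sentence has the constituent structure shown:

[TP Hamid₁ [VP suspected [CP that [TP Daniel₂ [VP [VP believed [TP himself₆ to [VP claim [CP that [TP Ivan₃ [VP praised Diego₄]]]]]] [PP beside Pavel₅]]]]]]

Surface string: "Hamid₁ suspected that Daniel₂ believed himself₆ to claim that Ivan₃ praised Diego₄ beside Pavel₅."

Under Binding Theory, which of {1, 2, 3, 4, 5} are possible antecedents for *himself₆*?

*himself* is an anaphor, so Principle A applies: it must be bound in its binding domain.
Binding domain of *himself₆*: the embedded TP, whose subject is Daniel₂.
*Hamid₁* c-commands the anaphor but is outside its binding domain → cannot satisfy Principle A.
*Daniel₂* c-commands the anaphor within its binding domain → licit binder.
*Ivan₃* does not c-command the anaphor → cannot bind it.
*Diego₄* does not c-command the anaphor → cannot bind it.
*Pavel₅* does not c-command the anaphor → cannot bind it.

{2}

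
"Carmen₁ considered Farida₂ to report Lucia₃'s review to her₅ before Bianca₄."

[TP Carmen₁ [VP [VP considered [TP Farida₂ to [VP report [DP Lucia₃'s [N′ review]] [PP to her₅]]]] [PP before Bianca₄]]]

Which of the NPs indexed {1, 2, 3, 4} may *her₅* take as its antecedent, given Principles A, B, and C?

{1, 3, 4}

*her* is a pronoun, so Principle B applies: it must be free in its binding domain.
Binding domain of *her₅*: the embedded TP, whose subject is Farida₂.
*Carmen₁* c-commands the pronoun but from outside its binding domain, and is not c-commanded by it → coindexation permitted.
*Farida₂* c-commands the pronoun within its binding domain → coindexation would violate Principle B.
*Lucia₃* and the pronoun do not c-command one another → neither Principle B nor Principle C is at stake; coindexation permitted.
*Bianca₄* and the pronoun do not c-command one another → neither Principle B nor Principle C is at stake; coindexation permitted.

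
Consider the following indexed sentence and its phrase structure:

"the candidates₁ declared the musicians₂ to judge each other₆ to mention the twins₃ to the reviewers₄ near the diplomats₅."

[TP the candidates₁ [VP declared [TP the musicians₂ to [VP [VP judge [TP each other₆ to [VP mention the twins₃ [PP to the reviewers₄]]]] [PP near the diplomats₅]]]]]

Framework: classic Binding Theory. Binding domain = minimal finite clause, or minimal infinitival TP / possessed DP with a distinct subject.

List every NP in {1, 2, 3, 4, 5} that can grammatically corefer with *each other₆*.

*each other* is an anaphor, so Principle A applies: it must be bound in its binding domain.
Binding domain of *each other₆*: the embedded TP, whose subject is the musicians₂.
*the candidates₁* c-commands the anaphor but is outside its binding domain → cannot satisfy Principle A.
*the musicians₂* c-commands the anaphor within its binding domain → licit binder.
*the twins₃* does not c-command the anaphor → cannot bind it.
*the reviewers₄* does not c-command the anaphor → cannot bind it.
*the diplomats₅* does not c-command the anaphor → cannot bind it.

{2}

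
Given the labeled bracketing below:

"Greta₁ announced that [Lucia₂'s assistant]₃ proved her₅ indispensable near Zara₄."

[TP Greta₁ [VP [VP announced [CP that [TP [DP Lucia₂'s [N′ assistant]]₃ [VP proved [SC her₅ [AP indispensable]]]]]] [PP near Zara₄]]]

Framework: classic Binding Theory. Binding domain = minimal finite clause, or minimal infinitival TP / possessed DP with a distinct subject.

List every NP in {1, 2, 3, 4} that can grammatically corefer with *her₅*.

*her* is a pronoun, so Principle B applies: it must be free in its binding domain.
Binding domain of *her₅*: the embedded TP, whose subject is [Lucia₂'s assistant]₃.
*Greta₁* c-commands the pronoun but from outside its binding domain, and is not c-commanded by it → coindexation permitted.
*Lucia₂* and the pronoun do not c-command one another → neither Principle B nor Principle C is at stake; coindexation permitted.
*[Lucia₂'s assistant]₃* c-commands the pronoun within its binding domain → coindexation would violate Principle B.
*Zara₄* and the pronoun do not c-command one another → neither Principle B nor Principle C is at stake; coindexation permitted.

{1, 2, 4}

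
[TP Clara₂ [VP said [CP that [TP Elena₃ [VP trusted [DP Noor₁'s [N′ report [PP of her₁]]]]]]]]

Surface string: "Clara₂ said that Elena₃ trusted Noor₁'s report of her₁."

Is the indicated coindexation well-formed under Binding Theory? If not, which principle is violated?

The two coindexed NPs are *Noor₁* and *her₁*.
*her₁* is a pronoun. Its binding domain is the possessed DP, whose subject is Noor₁.
*Noor₁* c-commands it within that domain and carries the same index.
The pronoun is locally bound → Principle B violation.

Principle B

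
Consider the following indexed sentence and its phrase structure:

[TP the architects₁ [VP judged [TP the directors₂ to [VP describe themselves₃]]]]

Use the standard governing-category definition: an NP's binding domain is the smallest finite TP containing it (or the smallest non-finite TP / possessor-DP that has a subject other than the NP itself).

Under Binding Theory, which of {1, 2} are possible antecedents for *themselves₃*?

{2}

*themselves* is an anaphor, so Principle A applies: it must be bound in its binding domain.
Binding domain of *themselves₃*: the embedded TP, whose subject is the directors₂.
*the architects₁* c-commands the anaphor but is outside its binding domain → cannot satisfy Principle A.
*the directors₂* c-commands the anaphor within its binding domain → licit binder.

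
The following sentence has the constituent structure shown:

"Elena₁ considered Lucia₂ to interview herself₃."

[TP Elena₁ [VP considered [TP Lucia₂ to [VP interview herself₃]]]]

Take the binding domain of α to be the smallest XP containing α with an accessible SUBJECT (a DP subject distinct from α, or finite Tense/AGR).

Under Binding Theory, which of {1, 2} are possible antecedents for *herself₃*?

*herself* is an anaphor, so Principle A applies: it must be bound in its binding domain.
Binding domain of *herself₃*: the embedded TP, whose subject is Lucia₂.
*Elena₁* c-commands the anaphor but is outside its binding domain → cannot satisfy Principle A.
*Lucia₂* c-commands the anaphor within its binding domain → licit binder.

{2}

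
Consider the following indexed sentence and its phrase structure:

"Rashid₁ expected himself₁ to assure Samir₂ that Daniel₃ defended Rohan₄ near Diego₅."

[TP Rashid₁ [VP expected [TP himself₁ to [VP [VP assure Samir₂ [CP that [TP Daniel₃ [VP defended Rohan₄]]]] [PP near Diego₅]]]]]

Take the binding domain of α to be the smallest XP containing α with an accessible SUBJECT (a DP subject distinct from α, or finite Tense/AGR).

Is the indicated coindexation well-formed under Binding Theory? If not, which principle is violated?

grammatical

The two coindexed NPs are *Rashid₁* and *himself₁*.
*himself₁* is an anaphor; its binding domain is the matrix TP, whose subject is Rashid₁. *Rashid₁* c-commands it within that domain and shares its index, so Principle A is satisfied.
*Rashid₁* is an R-expression; *himself₁* does not c-command it, and no other NP shares its index, so Principle C is satisfied.
All principles are respected.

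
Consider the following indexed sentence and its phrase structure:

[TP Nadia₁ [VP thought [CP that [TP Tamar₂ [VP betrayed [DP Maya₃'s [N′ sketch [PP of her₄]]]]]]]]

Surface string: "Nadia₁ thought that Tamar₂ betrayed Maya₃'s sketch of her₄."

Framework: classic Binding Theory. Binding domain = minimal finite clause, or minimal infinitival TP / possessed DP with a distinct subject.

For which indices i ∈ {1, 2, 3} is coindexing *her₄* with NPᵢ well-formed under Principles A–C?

*her* is a pronoun, so Principle B applies: it must be free in its binding domain.
Binding domain of *her₄*: the possessed DP, whose subject is Maya₃.
*Nadia₁* c-commands the pronoun but from outside its binding domain, and is not c-commanded by it → coindexation permitted.
*Tamar₂* c-commands the pronoun but from outside its binding domain, and is not c-commanded by it → coindexation permitted.
*Maya₃* c-commands the pronoun within its binding domain → coindexation would violate Principle B.

{1, 2}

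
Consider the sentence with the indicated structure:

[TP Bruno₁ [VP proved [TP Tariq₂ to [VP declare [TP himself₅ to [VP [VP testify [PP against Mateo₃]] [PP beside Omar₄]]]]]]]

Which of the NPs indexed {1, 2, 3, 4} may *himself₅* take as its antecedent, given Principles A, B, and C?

{2}

*himself* is an anaphor, so Principle A applies: it must be bound in its binding domain.
Binding domain of *himself₅*: the embedded TP, whose subject is Tariq₂.
*Bruno₁* c-commands the anaphor but is outside its binding domain → cannot satisfy Principle A.
*Tariq₂* c-commands the anaphor within its binding domain → licit binder.
*Mateo₃* does not c-command the anaphor → cannot bind it.
*Omar₄* does not c-command the anaphor → cannot bind it.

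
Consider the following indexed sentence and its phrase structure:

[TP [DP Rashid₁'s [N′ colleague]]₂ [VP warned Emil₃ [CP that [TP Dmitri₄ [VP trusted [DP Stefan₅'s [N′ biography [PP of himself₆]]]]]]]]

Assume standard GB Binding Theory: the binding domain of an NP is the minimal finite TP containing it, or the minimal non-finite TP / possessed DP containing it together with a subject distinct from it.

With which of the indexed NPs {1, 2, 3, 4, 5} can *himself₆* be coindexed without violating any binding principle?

{5}

*himself* is an anaphor, so Principle A applies: it must be bound in its binding domain.
Binding domain of *himself₆*: the possessed DP, whose subject is Stefan₅.
*Rashid₁* does not c-command the anaphor → cannot bind it.
*[Rashid₁'s colleague]₂* c-commands the anaphor but is outside its binding domain → cannot satisfy Principle A.
*Emil₃* c-commands the anaphor but is outside its binding domain → cannot satisfy Principle A.
*Dmitri₄* c-commands the anaphor but is outside its binding domain → cannot satisfy Principle A.
*Stefan₅* c-commands the anaphor within its binding domain → licit binder.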